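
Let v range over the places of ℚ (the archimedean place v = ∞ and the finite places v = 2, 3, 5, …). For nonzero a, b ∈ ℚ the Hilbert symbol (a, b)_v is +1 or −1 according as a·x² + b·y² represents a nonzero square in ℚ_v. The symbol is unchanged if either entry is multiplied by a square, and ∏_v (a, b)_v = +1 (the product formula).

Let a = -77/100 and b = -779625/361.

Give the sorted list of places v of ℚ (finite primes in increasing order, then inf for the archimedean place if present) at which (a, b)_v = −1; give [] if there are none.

Mod squares: a ≡ -77, b ≡ -385. Check v ∈ {∞, 2, 3, 5, 7, 11, 19}.
v=5: a=5^-2·(≡2), b=5^3·(≡3) mod 5; (2|5)=-1, (3|5)=-1; (−1)^{-2·3·2}·(-1)^3·(-1)^-2 = -1.
v=∞: -77 < 0 and -385 < 0  ⇒  (a,b)_∞ = -1.
v=19: a=19^0·(≡15), b=19^-2·(≡2) mod 19; (15|19)=-1, (2|19)=-1; (−1)^{0·-2·9}·(-1)^-2·(-1)^0 = +1.
v=7: a=7^1·(≡5), b=7^1·(≡4) mod 7; (5|7)=-1, (4|7)=+1; (−1)^{1·1·3}·(-1)^1·(+1)^1 = +1.
v=2: v_2(a)=-2, v_2(b)=0; units ≡ 3, 7 (mod 8); ε·ε+αω+βω = 1·1+-2·0+0·1 ≡ 1  ⇒  (a,b)_2 = -1.
v=3: a=3^0·(≡1), b=3^4·(≡2) mod 3; (1|3)=+1, (2|3)=-1; (−1)^{0·4·1}·(+1)^4·(-1)^0 = +1.
v=11: a=11^1·(≡4), b=11^1·(≡1) mod 11; (4|11)=+1, (1|11)=+1; (−1)^{1·1·5}·(+1)^1·(+1)^1 = -1.
|Ram(-77, -385)| = 4, even; anisotropic at {2, 5, 11, ∞}.

[2, 5, 11, inf]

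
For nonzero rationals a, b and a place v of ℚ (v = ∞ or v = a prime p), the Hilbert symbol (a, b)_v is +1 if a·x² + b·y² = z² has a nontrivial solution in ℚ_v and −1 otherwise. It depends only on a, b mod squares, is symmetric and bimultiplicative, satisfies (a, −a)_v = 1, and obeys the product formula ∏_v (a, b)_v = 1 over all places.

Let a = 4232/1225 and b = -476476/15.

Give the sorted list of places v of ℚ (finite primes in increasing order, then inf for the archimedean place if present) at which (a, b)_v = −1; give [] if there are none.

(a, b) ≡ (2, -36465) mod (ℚ^×)²; places V = {2, 3, 5, 7, 11, 13, 17, 23, ∞}.
(a,b)_7: α=-2, u≡1; β=2, v≡6 (mod 7); (1|7)=+1, (6|7)=-1; sign (−1)^0·+1^2·-1^-2 = +1.
(a,b)_5: α=-2, u≡3; β=-1, v≡3 (mod 5); (3|5)=-1, (3|5)=-1; sign (−1)^0·-1^-1·-1^-2 = -1.
(a,b)_11: α=0, u≡2; β=1, v≡6 (mod 11); (2|11)=-1, (6|11)=-1; sign (−1)^0·-1^1·-1^0 = -1.
(a,b)_13: α=0, u≡11; β=1, v≡4 (mod 13); (11|13)=-1, (4|13)=+1; sign (−1)^0·-1^1·+1^0 = -1.
(a,b)_17: α=0, u≡16; β=1, v≡6 (mod 17); (16|17)=+1, (6|17)=-1; sign (−1)^0·+1^1·-1^0 = +1.
(a,b)_2: α=3, β=2; u≡1, v≡7 (mod 8); ε(u)ε(v)=0·1, αω(v)=3·0, βω(u)=2·0; sum ≡ 0  ⇒  +1.
(a,b)_23: α=2, u≡9; β=0, v≡1 (mod 23); (9|23)=+1, (1|23)=+1; sign (−1)^0·+1^0·+1^2 = +1.
(a,b)_3: α=0, u≡2; β=-1, v≡1 (mod 3); (2|3)=-1, (1|3)=+1; sign (−1)^0·-1^-1·+1^0 = -1.
(a,b)_∞: sgn(2)=+, sgn(-36465)=−, so +1.
(2, -36465 / ℚ) ramifies at {3, 5, 11, 13}: a division algebra.

[3, 5, 11, 13]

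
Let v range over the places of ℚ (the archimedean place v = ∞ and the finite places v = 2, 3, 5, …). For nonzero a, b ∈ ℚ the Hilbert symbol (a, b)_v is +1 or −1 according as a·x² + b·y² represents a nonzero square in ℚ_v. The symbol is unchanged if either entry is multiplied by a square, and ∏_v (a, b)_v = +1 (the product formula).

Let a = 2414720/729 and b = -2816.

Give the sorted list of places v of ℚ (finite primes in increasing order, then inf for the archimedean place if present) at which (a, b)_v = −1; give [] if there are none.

(a, b) ≡ (770, -11) mod (ℚ^×)²; places V = {2, 3, 5, 7, 11, ∞}.
(a,b)_11: α=1, u≡5; β=1, v≡8 (mod 11); (5|11)=+1, (8|11)=-1; sign (−1)^1·+1^1·-1^1 = +1.
(a,b)_∞: sgn(770)=+, sgn(-11)=−, so +1.
(a,b)_3: α=-6, u≡2; β=0, v≡1 (mod 3); (2|3)=-1, (1|3)=+1; sign (−1)^0·-1^0·+1^-6 = +1.
(a,b)_5: α=1, u≡1; β=0, v≡4 (mod 5); (1|5)=+1, (4|5)=+1; sign (−1)^0·+1^0·+1^1 = +1.
(a,b)_2: α=7, β=8; u≡1, v≡5 (mod 8); ε(u)ε(v)=0·0, αω(v)=7·1, βω(u)=8·0; sum ≡ 1  ⇒  -1.
(a,b)_7: α=3, u≡5; β=0, v≡5 (mod 7); (5|7)=-1, (5|7)=-1; sign (−1)^0·-1^0·-1^3 = -1.
Ram(770, -11) = {2, 7}; no ℚ_2-point on the conic.

[2, 7]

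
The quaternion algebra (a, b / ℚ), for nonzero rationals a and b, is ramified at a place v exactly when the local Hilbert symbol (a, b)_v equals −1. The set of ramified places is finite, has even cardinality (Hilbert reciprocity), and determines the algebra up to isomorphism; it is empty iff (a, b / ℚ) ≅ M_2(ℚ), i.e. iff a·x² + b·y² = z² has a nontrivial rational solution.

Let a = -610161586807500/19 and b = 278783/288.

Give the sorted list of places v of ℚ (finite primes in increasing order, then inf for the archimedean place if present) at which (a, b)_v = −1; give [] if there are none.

(a, b) ≡ (-1855217, 1054) mod (ℚ^×)²; places V = {2, 3, 5, 7, 13, 17, 19, 23, 29, 31, 37, ∞}.
(a,b)_19: α=-1, u≡9; β=0, v≡5 (mod 19); (9|19)=+1, (5|19)=+1; sign (−1)^0·+1^0·+1^-1 = +1.
(a,b)_23: α=0, u≡2; β=2, v≡19 (mod 23); (2|23)=+1, (19|23)=-1; sign (−1)^0·+1^2·-1^0 = +1.
(a,b)_17: α=2, u≡7; β=1, v≡6 (mod 17); (7|17)=-1, (6|17)=-1; sign (−1)^0·-1^1·-1^2 = -1.
(a,b)_29: α=1, u≡28; β=0, v≡26 (mod 29); (28|29)=+1, (26|29)=-1; sign (−1)^0·+1^0·-1^1 = -1.
(a,b)_∞: sgn(-1855217)=−, sgn(1054)=+, so +1.
(a,b)_5: α=4, u≡2; β=0, v≡1 (mod 5); (2|5)=-1, (1|5)=+1; sign (−1)^0·-1^0·+1^4 = +1.
(a,b)_37: α=1, u≡31; β=0, v≡20 (mod 37); (31|37)=-1, (20|37)=-1; sign (−1)^0·-1^0·-1^1 = -1.
(a,b)_3: α=2, u≡1; β=-2, v≡1 (mod 3); (1|3)=+1, (1|3)=+1; sign (−1)^0·+1^-2·+1^2 = +1.
(a,b)_13: α=1, u≡11; β=0, v≡12 (mod 13); (11|13)=-1, (12|13)=+1; sign (−1)^0·-1^0·+1^1 = +1.
(a,b)_7: α=1, u≡6; β=0, v≡1 (mod 7); (6|7)=-1, (1|7)=+1; sign (−1)^0·-1^0·+1^1 = +1.
(a,b)_2: α=2, β=-5; u≡7, v≡7 (mod 8); ε(u)ε(v)=1·1, αω(v)=2·0, βω(u)=-5·0; sum ≡ 1  ⇒  -1.
(a,b)_31: α=2, u≡4; β=1, v≡21 (mod 31); (4|31)=+1, (21|31)=-1; sign (−1)^0·+1^1·-1^2 = +1.
|Ram(-1855217, 1054)| = 4, even; anisotropic at {2, 17, 29, 37}.

[2, 17, 29, 37]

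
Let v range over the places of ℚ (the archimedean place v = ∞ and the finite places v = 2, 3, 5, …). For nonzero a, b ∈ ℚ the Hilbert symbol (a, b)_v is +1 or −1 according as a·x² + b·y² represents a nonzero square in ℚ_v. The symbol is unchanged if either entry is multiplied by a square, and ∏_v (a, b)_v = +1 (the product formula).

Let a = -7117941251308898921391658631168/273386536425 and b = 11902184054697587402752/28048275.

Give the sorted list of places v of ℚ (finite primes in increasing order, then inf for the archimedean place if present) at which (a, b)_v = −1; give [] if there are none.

[13, 19, 31, 37]

Mod squares: a ≡ -15619108479, b ≡ 352222. Check v ∈ {∞, 2, 3, 5, 7, 11, 13, 17, 19, 23, 31, 37, 47}.
v=17: a=17^3·(≡4), b=17^2·(≡1) mod 17; (4|17)=+1, (1|17)=+1; (−1)^{3·2·8}·(+1)^2·(+1)^3 = +1.
v=∞: -15619108479 < 0 and 352222 > 0  ⇒  (a,b)_∞ = +1.
v=37: a=37^3·(≡32), b=37^2·(≡5) mod 37; (32|37)=-1, (5|37)=-1; (−1)^{3·2·18}·(-1)^2·(-1)^3 = -1.
v=7: a=7^0·(≡3), b=7^2·(≡5) mod 7; (3|7)=-1, (5|7)=-1; (−1)^{0·2·3}·(-1)^2·(-1)^0 = +1.
v=11: a=11^6·(≡4), b=11^4·(≡6) mod 11; (4|11)=+1, (6|11)=-1; (−1)^{6·4·5}·(+1)^4·(-1)^6 = +1.
v=3: a=3^-13·(≡1), b=3^-10·(≡1) mod 3; (1|3)=+1, (1|3)=+1; (−1)^{-13·-10·1}·(+1)^-10·(+1)^-13 = +1.
v=13: a=13^1·(≡12), b=13^1·(≡6) mod 13; (12|13)=+1, (6|13)=-1; (−1)^{1·1·6}·(+1)^1·(-1)^1 = -1.
v=19: a=19^-3·(≡14), b=19^-1·(≡8) mod 19; (14|19)=-1, (8|19)=-1; (−1)^{-3·-1·9}·(-1)^-1·(-1)^-3 = -1.
v=2: v_2(a)=24, v_2(b)=11; units ≡ 1, 7 (mod 8); ε·ε+αω+βω = 0·1+24·0+11·0 ≡ 0  ⇒  (a,b)_2 = +1.
v=47: a=47^3·(≡38), b=47^2·(≡9) mod 47; (38|47)=-1, (9|47)=+1; (−1)^{3·2·23}·(-1)^2·(+1)^3 = +1.
v=5: a=5^-2·(≡1), b=5^-2·(≡2) mod 5; (1|5)=+1, (2|5)=-1; (−1)^{-2·-2·2}·(+1)^-2·(-1)^-2 = +1.
v=31: a=31^1·(≡16), b=31^1·(≡14) mod 31; (16|31)=+1, (14|31)=+1; (−1)^{1·1·15}·(+1)^1·(+1)^1 = -1.
v=23: a=23^1·(≡8), b=23^1·(≡15) mod 23; (8|23)=+1, (15|23)=-1; (−1)^{1·1·11}·(+1)^1·(-1)^1 = +1.
|Ram(-15619108479, 352222)| = 4, even; anisotropic at {13, 19, 31, 37}.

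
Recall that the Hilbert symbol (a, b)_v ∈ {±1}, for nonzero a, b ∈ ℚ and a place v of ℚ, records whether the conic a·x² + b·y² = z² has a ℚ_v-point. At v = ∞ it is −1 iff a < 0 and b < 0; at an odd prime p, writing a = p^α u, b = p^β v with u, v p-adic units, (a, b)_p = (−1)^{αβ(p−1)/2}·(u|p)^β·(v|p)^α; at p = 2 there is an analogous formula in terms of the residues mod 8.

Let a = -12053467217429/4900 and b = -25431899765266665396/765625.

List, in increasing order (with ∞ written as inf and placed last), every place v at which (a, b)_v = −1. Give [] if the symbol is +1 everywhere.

[2, inf]

(a, b) ≡ (-29, -2021) mod (ℚ^×)²; places V = {2, 3, 5, 7, 11, 29, 43, 47, ∞}.
(a,b)_2: α=-2, β=2; u≡3, v≡3 (mod 8); ε(u)ε(v)=1·1, αω(v)=-2·1, βω(u)=2·1; sum ≡ 1  ⇒  -1.
(a,b)_5: α=-2, u≡1; β=-6, v≡1 (mod 5); (1|5)=+1, (1|5)=+1; sign (−1)^0·+1^-6·+1^-2 = +1.
(a,b)_11: α=2, u≡3; β=2, v≡4 (mod 11); (3|11)=+1, (4|11)=+1; sign (−1)^0·+1^2·+1^2 = +1.
(a,b)_43: α=2, u≡4; β=3, v≡39 (mod 43); (4|43)=+1, (39|43)=-1; sign (−1)^0·+1^3·-1^2 = +1.
(a,b)_3: α=0, u≡1; β=2, v≡1 (mod 3); (1|3)=+1, (1|3)=+1; sign (−1)^0·+1^2·+1^0 = +1.
(a,b)_47: α=2, u≡3; β=3, v≡6 (mod 47); (3|47)=+1, (6|47)=+1; sign (−1)^0·+1^3·+1^2 = +1.
(a,b)_29: α=3, u≡28; β=4, v≡23 (mod 29); (28|29)=+1, (23|29)=+1; sign (−1)^0·+1^4·+1^3 = +1.
(a,b)_∞: sgn(-29)=−, sgn(-2021)=−, so -1.
(a,b)_7: α=-2, u≡3; β=-2, v≡2 (mod 7); (3|7)=-1, (2|7)=+1; sign (−1)^0·-1^-2·+1^-2 = +1.
|Ram(-29, -2021)| = 2, even; anisotropic at {2, ∞}.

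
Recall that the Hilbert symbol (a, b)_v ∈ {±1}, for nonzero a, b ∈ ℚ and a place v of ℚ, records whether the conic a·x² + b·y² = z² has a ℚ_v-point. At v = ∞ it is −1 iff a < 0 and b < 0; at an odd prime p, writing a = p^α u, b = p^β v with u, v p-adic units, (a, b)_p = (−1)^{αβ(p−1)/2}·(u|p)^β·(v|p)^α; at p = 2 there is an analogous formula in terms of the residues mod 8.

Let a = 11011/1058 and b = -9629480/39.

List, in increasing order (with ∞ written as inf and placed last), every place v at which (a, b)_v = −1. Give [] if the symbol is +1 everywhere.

[3, 5, 7, 17]

(a, b) ≡ (182, -6630) mod (ℚ^×)²; places V = {2, 3, 5, 7, 11, 13, 17, 23, ∞}.
(a,b)_11: α=2, u≡7; β=0, v≡5 (mod 11); (7|11)=-1, (5|11)=+1; sign (−1)^0·-1^0·+1^2 = +1.
(a,b)_23: α=-2, u≡20; β=0, v≡10 (mod 23); (20|23)=-1, (10|23)=-1; sign (−1)^0·-1^0·-1^-2 = +1.
(a,b)_7: α=1, u≡5; β=2, v≡3 (mod 7); (5|7)=-1, (3|7)=-1; sign (−1)^0·-1^2·-1^1 = -1.
(a,b)_5: α=0, u≡2; β=1, v≡1 (mod 5); (2|5)=-1, (1|5)=+1; sign (−1)^0·-1^1·+1^0 = -1.
(a,b)_∞: sgn(182)=+, sgn(-6630)=−, so +1.
(a,b)_13: α=1, u≡3; β=-1, v≡12 (mod 13); (3|13)=+1, (12|13)=+1; sign (−1)^0·+1^-1·+1^1 = +1.
(a,b)_2: α=-1, β=3; u≡3, v≡5 (mod 8); ε(u)ε(v)=1·0, αω(v)=-1·1, βω(u)=3·1; sum ≡ 0  ⇒  +1.
(a,b)_17: α=0, u≡3; β=3, v≡16 (mod 17); (3|17)=-1, (16|17)=+1; sign (−1)^0·-1^3·+1^0 = -1.
(a,b)_3: α=0, u≡2; β=-1, v≡1 (mod 3); (2|3)=-1, (1|3)=+1; sign (−1)^0·-1^-1·+1^0 = -1.
|Ram(182, -6630)| = 4, even; anisotropic at {3, 5, 7, 17}.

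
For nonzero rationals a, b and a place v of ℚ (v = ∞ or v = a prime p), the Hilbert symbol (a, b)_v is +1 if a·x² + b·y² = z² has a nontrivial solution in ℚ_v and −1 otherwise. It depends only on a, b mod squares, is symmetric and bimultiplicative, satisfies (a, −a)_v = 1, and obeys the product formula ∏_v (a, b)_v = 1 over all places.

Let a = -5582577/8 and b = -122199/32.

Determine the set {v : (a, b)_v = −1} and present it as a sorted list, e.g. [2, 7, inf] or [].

(a, b) ≡ (-546, -462) mod (ℚ^×)²; places V = {2, 3, 7, 11, 13, 23, ∞}.
(a,b)_3: α=1, u≡1; β=1, v≡2 (mod 3); (1|3)=+1, (2|3)=-1; sign (−1)^1·+1^1·-1^1 = +1.
(a,b)_23: α=0, u≡18; β=2, v≡5 (mod 23); (18|23)=+1, (5|23)=-1; sign (−1)^0·+1^2·-1^0 = +1.
(a,b)_13: α=3, u≡9; β=0, v≡11 (mod 13); (9|13)=+1, (11|13)=-1; sign (−1)^0·+1^0·-1^3 = -1.
(a,b)_11: α=2, u≡1; β=1, v≡10 (mod 11); (1|11)=+1, (10|11)=-1; sign (−1)^0·+1^1·-1^2 = +1.
(a,b)_7: α=1, u≡6; β=1, v≡2 (mod 7); (6|7)=-1, (2|7)=+1; sign (−1)^1·-1^1·+1^1 = +1.
(a,b)_∞: sgn(-546)=−, sgn(-462)=−, so -1.
(a,b)_2: α=-3, β=-5; u≡7, v≡1 (mod 8); ε(u)ε(v)=1·0, αω(v)=-3·0, βω(u)=-5·0; sum ≡ 0  ⇒  +1.
|Ram(-546, -462)| = 2, even; anisotropic at {13, ∞}.

[13, inf]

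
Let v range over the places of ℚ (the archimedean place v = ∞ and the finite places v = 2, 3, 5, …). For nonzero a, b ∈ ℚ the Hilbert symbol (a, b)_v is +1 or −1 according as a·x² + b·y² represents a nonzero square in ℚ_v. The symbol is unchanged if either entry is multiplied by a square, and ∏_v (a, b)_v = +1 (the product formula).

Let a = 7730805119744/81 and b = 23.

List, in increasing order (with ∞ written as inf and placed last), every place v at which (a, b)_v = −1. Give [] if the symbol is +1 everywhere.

Mod squares: a ≡ 851, b ≡ 23. Check v ∈ {∞, 2, 3, 7, 23, 37}.
v=7: a=7^2·(≡1), b=7^0·(≡2) mod 7; (1|7)=+1, (2|7)=+1; (−1)^{2·0·3}·(+1)^0·(+1)^2 = +1.
v=∞: 851 > 0 and 23 > 0  ⇒  (a,b)_∞ = +1.
v=23: a=23^3·(≡11), b=23^1·(≡1) mod 23; (11|23)=-1, (1|23)=+1; (−1)^{3·1·11}·(-1)^1·(+1)^3 = +1.
v=2: v_2(a)=8, v_2(b)=0; units ≡ 3, 7 (mod 8); ε·ε+αω+βω = 1·1+8·0+0·1 ≡ 1  ⇒  (a,b)_2 = -1.
v=37: a=37^3·(≡15), b=37^0·(≡23) mod 37; (15|37)=-1, (23|37)=-1; (−1)^{3·0·18}·(-1)^0·(-1)^3 = -1.
v=3: a=3^-4·(≡2), b=3^0·(≡2) mod 3; (2|3)=-1, (2|3)=-1; (−1)^{-4·0·1}·(-1)^0·(-1)^-4 = +1.
Ram(851, 23) = {2, 37}; no ℚ_2-point on the conic.

[2, 37]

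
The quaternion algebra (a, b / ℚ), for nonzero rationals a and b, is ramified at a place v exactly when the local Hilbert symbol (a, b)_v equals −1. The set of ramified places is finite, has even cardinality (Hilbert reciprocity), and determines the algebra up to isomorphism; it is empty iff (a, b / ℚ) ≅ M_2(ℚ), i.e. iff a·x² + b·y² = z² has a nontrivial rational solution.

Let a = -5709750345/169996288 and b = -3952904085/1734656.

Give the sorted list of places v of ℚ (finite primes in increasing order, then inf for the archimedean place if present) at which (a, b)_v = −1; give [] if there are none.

[23, inf]

(a, b) ≡ (-324415, -49910) mod (ℚ^×)²; places V = {2, 3, 5, 7, 11, 13, 23, 31, ∞}.
(a,b)_3: α=6, u≡2; β=8, v≡1 (mod 3); (2|3)=-1, (1|3)=+1; sign (−1)^0·-1^8·+1^6 = +1.
(a,b)_2: α=-12, β=-11; u≡1, v≡5 (mod 8); ε(u)ε(v)=0·0, αω(v)=-12·1, βω(u)=-11·0; sum ≡ 0  ⇒  +1.
(a,b)_∞: sgn(-324415)=−, sgn(-49910)=−, so -1.
(a,b)_13: α=3, u≡7; β=2, v≡12 (mod 13); (7|13)=-1, (12|13)=+1; sign (−1)^0·-1^2·+1^3 = +1.
(a,b)_5: α=1, u≡2; β=1, v≡3 (mod 5); (2|5)=-1, (3|5)=-1; sign (−1)^0·-1^1·-1^1 = +1.
(a,b)_11: α=-2, u≡8; β=-2, v≡8 (mod 11); (8|11)=-1, (8|11)=-1; sign (−1)^0·-1^-2·-1^-2 = +1.
(a,b)_23: α=1, u≡21; β=1, v≡20 (mod 23); (21|23)=-1, (20|23)=-1; sign (−1)^1·-1^1·-1^1 = -1.
(a,b)_31: α=1, u≡24; β=1, v≡2 (mod 31); (24|31)=-1, (2|31)=+1; sign (−1)^1·-1^1·+1^1 = +1.
(a,b)_7: α=-3, u≡1; β=-1, v≡3 (mod 7); (1|7)=+1, (3|7)=-1; sign (−1)^1·+1^-1·-1^-3 = +1.
|Ram(-324415, -49910)| = 2, even; anisotropic at {23, ∞}.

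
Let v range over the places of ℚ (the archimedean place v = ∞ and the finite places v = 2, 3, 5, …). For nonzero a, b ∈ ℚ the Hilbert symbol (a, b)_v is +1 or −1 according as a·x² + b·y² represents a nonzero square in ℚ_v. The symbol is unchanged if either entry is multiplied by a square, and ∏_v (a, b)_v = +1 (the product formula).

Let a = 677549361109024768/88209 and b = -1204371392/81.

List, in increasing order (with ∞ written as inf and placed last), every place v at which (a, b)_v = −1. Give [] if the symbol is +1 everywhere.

Mod squares: a ≡ 1390753, b ≡ -384047. Check v ∈ {∞, 2, 3, 7, 11, 13, 17, 19, 29, 31, 41}.
v=2: v_2(a)=14, v_2(b)=6; units ≡ 1, 1 (mod 8); ε·ε+αω+βω = 0·0+14·0+6·0 ≡ 0  ⇒  (a,b)_2 = +1.
v=31: a=31^1·(≡13), b=31^0·(≡26) mod 31; (13|31)=-1, (26|31)=-1; (−1)^{1·0·15}·(-1)^0·(-1)^1 = -1.
v=3: a=3^-6·(≡1), b=3^-4·(≡1) mod 3; (1|3)=+1, (1|3)=+1; (−1)^{-6·-4·1}·(+1)^-4·(+1)^-6 = +1.
v=11: a=11^-2·(≡4), b=11^0·(≡10) mod 11; (4|11)=+1, (10|11)=-1; (−1)^{-2·0·5}·(+1)^0·(-1)^-2 = +1.
v=13: a=13^1·(≡1), b=13^0·(≡12) mod 13; (1|13)=+1, (12|13)=+1; (−1)^{1·0·6}·(+1)^0·(+1)^1 = +1.
v=41: a=41^2·(≡5), b=41^1·(≡11) mod 41; (5|41)=+1, (11|41)=-1; (−1)^{2·1·20}·(+1)^1·(-1)^2 = +1.
v=7: a=7^3·(≡5), b=7^2·(≡2) mod 7; (5|7)=-1, (2|7)=+1; (−1)^{3·2·3}·(-1)^2·(+1)^3 = +1.
v=∞: 1390753 > 0 and -384047 < 0  ⇒  (a,b)_∞ = +1.
v=19: a=19^2·(≡8), b=19^1·(≡12) mod 19; (8|19)=-1, (12|19)=-1; (−1)^{2·1·9}·(-1)^1·(-1)^2 = -1.
v=17: a=17^1·(≡12), b=17^1·(≡13) mod 17; (12|17)=-1, (13|17)=+1; (−1)^{1·1·8}·(-1)^1·(+1)^1 = -1.
v=29: a=29^1·(≡28), b=29^1·(≡3) mod 29; (28|29)=+1, (3|29)=-1; (−1)^{1·1·14}·(+1)^1·(-1)^1 = -1.
Ram(1390753, -384047) = {17, 19, 29, 31}; no ℚ_17-point on the conic.

[17, 19, 29, 31]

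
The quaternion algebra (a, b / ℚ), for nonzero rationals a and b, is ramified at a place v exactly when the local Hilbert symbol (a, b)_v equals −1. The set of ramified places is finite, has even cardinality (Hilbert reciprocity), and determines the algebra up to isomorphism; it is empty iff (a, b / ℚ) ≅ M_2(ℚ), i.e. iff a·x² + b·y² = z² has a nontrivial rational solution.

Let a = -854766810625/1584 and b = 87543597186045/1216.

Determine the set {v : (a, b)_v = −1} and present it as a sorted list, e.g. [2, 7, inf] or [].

[5, 17]

Mod squares: a ≡ -1062347, b ≡ 8580495. Check v ∈ {∞, 2, 3, 5, 7, 11, 13, 17, 19, 23}.
v=11: a=11^-1·(≡9), b=11^1·(≡10) mod 11; (9|11)=+1, (10|11)=-1; (−1)^{-1·1·5}·(+1)^1·(-1)^-1 = +1.
v=7: a=7^2·(≡4), b=7^3·(≡2) mod 7; (4|7)=+1, (2|7)=+1; (−1)^{2·3·3}·(+1)^3·(+1)^2 = +1.
v=2: v_2(a)=-4, v_2(b)=-6; units ≡ 5, 7 (mod 8); ε·ε+αω+βω = 0·1+-4·0+-6·1 ≡ 0  ⇒  (a,b)_2 = +1.
v=23: a=23^1·(≡9), b=23^1·(≡19) mod 23; (9|23)=+1, (19|23)=-1; (−1)^{1·1·11}·(+1)^1·(-1)^1 = +1.
v=5: a=5^4·(≡2), b=5^1·(≡4) mod 5; (2|5)=-1, (4|5)=+1; (−1)^{4·1·2}·(-1)^1·(+1)^4 = -1.
v=3: a=3^-2·(≡1), b=3^5·(≡1) mod 3; (1|3)=+1, (1|3)=+1; (−1)^{-2·5·1}·(+1)^5·(+1)^-2 = +1.
v=∞: -1062347 < 0 and 8580495 > 0  ⇒  (a,b)_∞ = +1.
v=19: a=19^1·(≡9), b=19^-1·(≡8) mod 19; (9|19)=+1, (8|19)=-1; (−1)^{1·-1·9}·(+1)^-1·(-1)^1 = +1.
v=13: a=13^1·(≡12), b=13^2·(≡4) mod 13; (12|13)=+1, (4|13)=+1; (−1)^{1·2·6}·(+1)^2·(+1)^1 = +1.
v=17: a=17^3·(≡9), b=17^3·(≡11) mod 17; (9|17)=+1, (11|17)=-1; (−1)^{3·3·8}·(+1)^3·(-1)^3 = -1.
(-1062347, 8580495 / ℚ) ramifies at {5, 17}: a division algebra.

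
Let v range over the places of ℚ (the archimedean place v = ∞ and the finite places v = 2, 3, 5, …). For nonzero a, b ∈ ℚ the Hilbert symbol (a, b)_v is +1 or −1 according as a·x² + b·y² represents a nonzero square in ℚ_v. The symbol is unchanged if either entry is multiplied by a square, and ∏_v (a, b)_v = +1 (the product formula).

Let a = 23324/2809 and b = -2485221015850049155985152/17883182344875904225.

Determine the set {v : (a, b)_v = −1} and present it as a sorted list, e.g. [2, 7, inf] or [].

Mod squares: a ≡ 119, b ≡ -7. Check v ∈ {∞, 2, 5, 7, 11, 13, 17, 19, 23, 41, 53}.
v=7: a=7^3·(≡6), b=7^11·(≡6) mod 7; (6|7)=-1, (6|7)=-1; (−1)^{3·11·3}·(-1)^11·(-1)^3 = -1.
v=13: a=13^0·(≡2), b=13^-2·(≡11) mod 13; (2|13)=-1, (11|13)=-1; (−1)^{0·-2·6}·(-1)^-2·(-1)^0 = +1.
v=17: a=17^1·(≡3), b=17^6·(≡5) mod 17; (3|17)=-1, (5|17)=-1; (−1)^{1·6·8}·(-1)^6·(-1)^1 = -1.
v=11: a=11^0·(≡1), b=11^2·(≡3) mod 11; (1|11)=+1, (3|11)=+1; (−1)^{0·2·5}·(+1)^2·(+1)^0 = +1.
v=19: a=19^0·(≡9), b=19^-2·(≡18) mod 19; (9|19)=+1, (18|19)=-1; (−1)^{0·-2·9}·(+1)^-2·(-1)^0 = +1.
v=23: a=23^0·(≡16), b=23^-2·(≡13) mod 23; (16|23)=+1, (13|23)=+1; (−1)^{0·-2·11}·(+1)^-2·(+1)^0 = +1.
v=∞: 119 > 0 and -7 < 0  ⇒  (a,b)_∞ = +1.
v=2: v_2(a)=2, v_2(b)=8; units ≡ 7, 1 (mod 8); ε·ε+αω+βω = 1·0+2·0+8·0 ≡ 0  ⇒  (a,b)_2 = +1.
v=41: a=41^0·(≡31), b=41^2·(≡30) mod 41; (31|41)=+1, (30|41)=-1; (−1)^{0·2·20}·(+1)^2·(-1)^0 = +1.
v=53: a=53^-2·(≡4), b=53^-6·(≡16) mod 53; (4|53)=+1, (16|53)=+1; (−1)^{-2·-6·26}·(+1)^-6·(+1)^-2 = +1.
v=5: a=5^0·(≡1), b=5^-2·(≡2) mod 5; (1|5)=+1, (2|5)=-1; (−1)^{0·-2·2}·(+1)^-2·(-1)^0 = +1.
(119, -7 / ℚ) ramifies at {7, 17}: a division algebra.

[7, 17]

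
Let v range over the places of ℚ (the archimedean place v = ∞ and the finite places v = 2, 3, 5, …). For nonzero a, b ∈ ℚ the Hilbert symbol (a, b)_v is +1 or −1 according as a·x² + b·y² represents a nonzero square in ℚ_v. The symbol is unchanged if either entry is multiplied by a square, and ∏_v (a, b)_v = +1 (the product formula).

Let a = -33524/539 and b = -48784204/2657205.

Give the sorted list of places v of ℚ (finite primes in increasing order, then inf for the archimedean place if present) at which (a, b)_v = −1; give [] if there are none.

(a, b) ≡ (-319, -1295) mod (ℚ^×)²; places V = {2, 3, 5, 7, 11, 17, 29, 31, 37, ∞}.
(a,b)_2: α=2, β=2; u≡1, v≡1 (mod 8); ε(u)ε(v)=0·0, αω(v)=2·0, βω(u)=2·0; sum ≡ 0  ⇒  +1.
(a,b)_17: α=2, u≡13; β=0, v≡11 (mod 17); (13|17)=+1, (11|17)=-1; sign (−1)^0·+1^0·-1^2 = +1.
(a,b)_31: α=0, u≡17; β=2, v≡5 (mod 31); (17|31)=-1, (5|31)=+1; sign (−1)^0·-1^2·+1^0 = +1.
(a,b)_37: α=0, u≡14; β=1, v≡23 (mod 37); (14|37)=-1, (23|37)=-1; sign (−1)^0·-1^1·-1^0 = -1.
(a,b)_3: α=0, u≡2; β=-12, v≡1 (mod 3); (2|3)=-1, (1|3)=+1; sign (−1)^0·-1^-12·+1^0 = +1.
(a,b)_5: α=0, u≡4; β=-1, v≡1 (mod 5); (4|5)=+1, (1|5)=+1; sign (−1)^0·+1^-1·+1^0 = +1.
(a,b)_7: α=-2, u≡5; β=3, v≡1 (mod 7); (5|7)=-1, (1|7)=+1; sign (−1)^0·-1^3·+1^-2 = -1.
(a,b)_29: α=1, u≡19; β=0, v≡8 (mod 29); (19|29)=-1, (8|29)=-1; sign (−1)^0·-1^0·-1^1 = -1.
(a,b)_∞: sgn(-319)=−, sgn(-1295)=−, so -1.
(a,b)_11: α=-1, u≡3; β=0, v≡4 (mod 11); (3|11)=+1, (4|11)=+1; sign (−1)^0·+1^0·+1^-1 = +1.
Ram(-319, -1295) = {7, 29, 37, ∞}; no ℚ_7-point on the conic.

[7, 29, 37, inf]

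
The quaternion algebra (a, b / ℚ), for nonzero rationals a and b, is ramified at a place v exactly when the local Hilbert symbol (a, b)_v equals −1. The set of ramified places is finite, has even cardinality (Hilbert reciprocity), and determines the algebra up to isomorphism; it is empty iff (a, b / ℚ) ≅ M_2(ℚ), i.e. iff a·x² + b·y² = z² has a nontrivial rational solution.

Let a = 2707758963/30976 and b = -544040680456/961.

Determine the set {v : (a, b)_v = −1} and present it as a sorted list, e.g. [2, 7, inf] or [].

(a, b) ≡ (1547, -7714) mod (ℚ^×)²; places V = {2, 3, 7, 11, 13, 17, 19, 29, 31, ∞}.
(a,b)_29: α=0, u≡27; β=1, v≡23 (mod 29); (27|29)=-1, (23|29)=+1; sign (−1)^0·-1^1·+1^0 = -1.
(a,b)_7: α=5, u≡4; β=1, v≡1 (mod 7); (4|7)=+1, (1|7)=+1; sign (−1)^1·+1^1·+1^5 = -1.
(a,b)_19: α=0, u≡2; β=3, v≡10 (mod 19); (2|19)=-1, (10|19)=-1; sign (−1)^0·-1^3·-1^0 = -1.
(a,b)_11: α=-2, u≡10; β=0, v≡6 (mod 11); (10|11)=-1, (6|11)=-1; sign (−1)^0·-1^0·-1^-2 = +1.
(a,b)_13: α=1, u≡7; β=2, v≡2 (mod 13); (7|13)=-1, (2|13)=-1; sign (−1)^0·-1^2·-1^1 = -1.
(a,b)_∞: sgn(1547)=+, sgn(-7714)=−, so +1.
(a,b)_31: α=0, u≡28; β=-2, v≡14 (mod 31); (28|31)=+1, (14|31)=+1; sign (−1)^0·+1^-2·+1^0 = +1.
(a,b)_3: α=6, u≡2; β=0, v≡2 (mod 3); (2|3)=-1, (2|3)=-1; sign (−1)^0·-1^0·-1^6 = +1.
(a,b)_17: α=1, u≡10; β=2, v≡8 (mod 17); (10|17)=-1, (8|17)=+1; sign (−1)^0·-1^2·+1^1 = +1.
(a,b)_2: α=-8, β=3; u≡3, v≡7 (mod 8); ε(u)ε(v)=1·1, αω(v)=-8·0, βω(u)=3·1; sum ≡ 0  ⇒  +1.
Ram(1547, -7714) = {7, 13, 19, 29}; no ℚ_7-point on the conic.

[7, 13, 19, 29]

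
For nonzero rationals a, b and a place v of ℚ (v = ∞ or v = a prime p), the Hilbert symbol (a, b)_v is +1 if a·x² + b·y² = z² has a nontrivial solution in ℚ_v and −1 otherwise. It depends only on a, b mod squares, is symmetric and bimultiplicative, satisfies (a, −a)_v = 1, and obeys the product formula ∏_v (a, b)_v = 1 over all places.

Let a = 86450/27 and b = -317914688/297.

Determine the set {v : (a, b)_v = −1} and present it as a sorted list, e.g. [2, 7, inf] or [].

[2, 3, 7, 19]

Mod squares: a ≡ 10374, b ≡ -969969. Check v ∈ {∞, 2, 3, 5, 7, 11, 13, 17, 19}.
v=19: a=19^1·(≡13), b=19^1·(≡3) mod 19; (13|19)=-1, (3|19)=-1; (−1)^{1·1·9}·(-1)^1·(-1)^1 = -1.
v=2: v_2(a)=1, v_2(b)=6; units ≡ 3, 7 (mod 8); ε·ε+αω+βω = 1·1+1·0+6·1 ≡ 1  ⇒  (a,b)_2 = -1.
v=∞: 10374 > 0 and -969969 < 0  ⇒  (a,b)_∞ = +1.
v=7: a=7^1·(≡5), b=7^1·(≡5) mod 7; (5|7)=-1, (5|7)=-1; (−1)^{1·1·3}·(-1)^1·(-1)^1 = -1.
v=5: a=5^2·(≡4), b=5^0·(≡1) mod 5; (4|5)=+1, (1|5)=+1; (−1)^{2·0·2}·(+1)^0·(+1)^2 = +1.
v=3: a=3^-3·(≡2), b=3^-3·(≡2) mod 3; (2|3)=-1, (2|3)=-1; (−1)^{-3·-3·1}·(-1)^-3·(-1)^-3 = -1.
v=11: a=11^0·(≡9), b=11^-1·(≡6) mod 11; (9|11)=+1, (6|11)=-1; (−1)^{0·-1·5}·(+1)^-1·(-1)^0 = +1.
v=13: a=13^1·(≡7), b=13^3·(≡7) mod 13; (7|13)=-1, (7|13)=-1; (−1)^{1·3·6}·(-1)^3·(-1)^1 = +1.
v=17: a=17^0·(≡9), b=17^1·(≡11) mod 17; (9|17)=+1, (11|17)=-1; (−1)^{0·1·8}·(+1)^1·(-1)^0 = +1.
Ram(10374, -969969) = {2, 3, 7, 19}; no ℚ_2-point on the conic.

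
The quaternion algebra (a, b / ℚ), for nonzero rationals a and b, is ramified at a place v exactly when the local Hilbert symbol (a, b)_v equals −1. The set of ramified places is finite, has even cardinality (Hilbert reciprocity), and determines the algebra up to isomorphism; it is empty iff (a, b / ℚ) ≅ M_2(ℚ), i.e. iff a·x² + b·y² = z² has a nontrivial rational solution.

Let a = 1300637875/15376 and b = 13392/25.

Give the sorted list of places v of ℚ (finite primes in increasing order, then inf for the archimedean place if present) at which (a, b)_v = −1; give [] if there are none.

(a, b) ≡ (144115, 93) mod (ℚ^×)²; places V = {2, 3, 5, 19, 31, 37, 41, ∞}.
(a,b)_5: α=3, u≡3; β=-2, v≡2 (mod 5); (3|5)=-1, (2|5)=-1; sign (−1)^0·-1^-2·-1^3 = -1.
(a,b)_19: α=3, u≡1; β=0, v≡9 (mod 19); (1|19)=+1, (9|19)=+1; sign (−1)^0·+1^0·+1^3 = +1.
(a,b)_∞: sgn(144115)=+, sgn(93)=+, so +1.
(a,b)_2: α=-4, β=4; u≡3, v≡5 (mod 8); ε(u)ε(v)=1·0, αω(v)=-4·1, βω(u)=4·1; sum ≡ 0  ⇒  +1.
(a,b)_3: α=0, u≡1; β=3, v≡1 (mod 3); (1|3)=+1, (1|3)=+1; sign (−1)^0·+1^3·+1^0 = +1.
(a,b)_37: α=1, u≡25; β=0, v≡31 (mod 37); (25|37)=+1, (31|37)=-1; sign (−1)^0·+1^0·-1^1 = -1.
(a,b)_41: α=1, u≡27; β=0, v≡24 (mod 41); (27|41)=-1, (24|41)=-1; sign (−1)^0·-1^0·-1^1 = -1.
(a,b)_31: α=-2, u≡30; β=1, v≡21 (mod 31); (30|31)=-1, (21|31)=-1; sign (−1)^0·-1^1·-1^-2 = -1.
|Ram(144115, 93)| = 4, even; anisotropic at {5, 31, 37, 41}.

[5, 31, 37, 41]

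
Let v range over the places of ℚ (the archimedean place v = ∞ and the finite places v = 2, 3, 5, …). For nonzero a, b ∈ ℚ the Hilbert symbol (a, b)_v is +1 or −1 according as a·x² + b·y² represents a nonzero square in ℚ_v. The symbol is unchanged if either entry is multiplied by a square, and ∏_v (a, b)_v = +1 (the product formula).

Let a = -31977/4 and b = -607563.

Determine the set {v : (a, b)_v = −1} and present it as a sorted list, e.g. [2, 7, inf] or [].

(a, b) ≡ (-3553, -187) mod (ℚ^×)²; places V = {2, 3, 11, 17, 19, ∞}.
(a,b)_19: α=1, u≡2; β=2, v≡8 (mod 19); (2|19)=-1, (8|19)=-1; sign (−1)^0·-1^2·-1^1 = -1.
(a,b)_∞: sgn(-3553)=−, sgn(-187)=−, so -1.
(a,b)_2: α=-2, β=0; u≡7, v≡5 (mod 8); ε(u)ε(v)=1·0, αω(v)=-2·1, βω(u)=0·0; sum ≡ 0  ⇒  +1.
(a,b)_3: α=2, u≡2; β=2, v≡2 (mod 3); (2|3)=-1, (2|3)=-1; sign (−1)^0·-1^2·-1^2 = +1.
(a,b)_11: α=1, u≡2; β=1, v≡9 (mod 11); (2|11)=-1, (9|11)=+1; sign (−1)^1·-1^1·+1^1 = +1.
(a,b)_17: α=1, u≡10; β=1, v≡12 (mod 17); (10|17)=-1, (12|17)=-1; sign (−1)^0·-1^1·-1^1 = +1.
Ram(-3553, -187) = {19, ∞}; no ℚ_19-point on the conic.

[19, inf]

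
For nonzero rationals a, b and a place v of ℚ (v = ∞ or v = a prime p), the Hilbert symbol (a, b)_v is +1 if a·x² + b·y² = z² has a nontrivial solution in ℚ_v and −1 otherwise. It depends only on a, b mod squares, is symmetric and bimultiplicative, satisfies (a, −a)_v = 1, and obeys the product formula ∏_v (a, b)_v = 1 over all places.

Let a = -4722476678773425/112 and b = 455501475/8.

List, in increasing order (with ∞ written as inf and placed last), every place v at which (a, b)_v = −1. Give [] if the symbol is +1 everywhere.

[]

Mod squares: a ≡ -231, b ≡ 22. Check v ∈ {∞, 2, 3, 5, 7, 11, 13}.
v=13: a=13^6·(≡3), b=13^2·(≡3) mod 13; (3|13)=+1, (3|13)=+1; (−1)^{6·2·6}·(+1)^2·(+1)^6 = +1.
v=5: a=5^2·(≡4), b=5^2·(≡3) mod 5; (4|5)=+1, (3|5)=-1; (−1)^{2·2·2}·(+1)^2·(-1)^2 = +1.
v=7: a=7^-1·(≡1), b=7^0·(≡2) mod 7; (1|7)=+1, (2|7)=+1; (−1)^{-1·0·3}·(+1)^0·(+1)^-1 = +1.
v=11: a=11^5·(≡3), b=11^3·(≡6) mod 11; (3|11)=+1, (6|11)=-1; (−1)^{5·3·5}·(+1)^3·(-1)^5 = +1.
v=3: a=3^5·(≡1), b=3^4·(≡1) mod 3; (1|3)=+1, (1|3)=+1; (−1)^{5·4·1}·(+1)^4·(+1)^5 = +1.
v=∞: -231 < 0 and 22 > 0  ⇒  (a,b)_∞ = +1.
v=2: v_2(a)=-4, v_2(b)=-3; units ≡ 1, 3 (mod 8); ε·ε+αω+βω = 0·1+-4·1+-3·0 ≡ 0  ⇒  (a,b)_2 = +1.
Every local symbol is +1, so the conic -231·x² + 22·y² = z² has ℚ_v-points for all v and hence a ℚ-point; (a, b / ℚ) ≅ M_2(ℚ).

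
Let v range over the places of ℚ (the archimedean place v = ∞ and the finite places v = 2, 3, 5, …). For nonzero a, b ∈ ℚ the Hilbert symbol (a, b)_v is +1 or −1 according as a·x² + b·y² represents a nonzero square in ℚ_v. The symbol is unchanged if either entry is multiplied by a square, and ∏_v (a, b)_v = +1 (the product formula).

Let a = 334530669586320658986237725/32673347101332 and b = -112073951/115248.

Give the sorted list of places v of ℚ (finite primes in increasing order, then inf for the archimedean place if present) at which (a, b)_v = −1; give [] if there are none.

[3, 7]

(a, b) ≡ (10353, -1653) mod (ℚ^×)²; places V = {2, 3, 5, 7, 11, 17, 19, 29, 41, ∞}.
(a,b)_41: α=4, u≡16; β=2, v≡29 (mod 41); (16|41)=+1, (29|41)=-1; sign (−1)^0·+1^2·-1^4 = +1.
(a,b)_5: α=2, u≡2; β=0, v≡3 (mod 5); (2|5)=-1, (3|5)=-1; sign (−1)^0·-1^0·-1^2 = +1.
(a,b)_2: α=-2, β=-4; u≡1, v≡3 (mod 8); ε(u)ε(v)=0·1, αω(v)=-2·1, βω(u)=-4·0; sum ≡ 0  ⇒  +1.
(a,b)_7: α=-11, u≡2; β=-4, v≡3 (mod 7); (2|7)=+1, (3|7)=-1; sign (−1)^0·+1^-4·-1^-11 = -1.
(a,b)_11: α=6, u≡6; β=2, v≡2 (mod 11); (6|11)=-1, (2|11)=-1; sign (−1)^0·-1^2·-1^6 = +1.
(a,b)_∞: sgn(10353)=+, sgn(-1653)=−, so +1.
(a,b)_17: α=-1, u≡6; β=0, v≡9 (mod 17); (6|17)=-1, (9|17)=+1; sign (−1)^0·-1^0·+1^-1 = +1.
(a,b)_3: α=-5, u≡1; β=-1, v≡1 (mod 3); (1|3)=+1, (1|3)=+1; sign (−1)^1·+1^-1·+1^-5 = -1.
(a,b)_19: α=4, u≡9; β=1, v≡10 (mod 19); (9|19)=+1, (10|19)=-1; sign (−1)^0·+1^1·-1^4 = +1.
(a,b)_29: α=5, u≡5; β=1, v≡4 (mod 29); (5|29)=+1, (4|29)=+1; sign (−1)^0·+1^1·+1^5 = +1.
Ram(10353, -1653) = {3, 7}; no ℚ_3-point on the conic.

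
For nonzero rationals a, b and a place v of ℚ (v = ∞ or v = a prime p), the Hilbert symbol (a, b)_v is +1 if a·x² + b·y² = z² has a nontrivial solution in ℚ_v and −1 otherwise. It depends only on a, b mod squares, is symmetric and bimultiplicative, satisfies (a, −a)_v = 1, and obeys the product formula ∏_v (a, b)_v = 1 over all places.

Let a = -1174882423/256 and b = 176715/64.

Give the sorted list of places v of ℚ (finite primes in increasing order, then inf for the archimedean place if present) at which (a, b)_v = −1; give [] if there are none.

[3, 5, 7, 19, 29, 31]

(a, b) ≡ (-6951967, 19635) mod (ℚ^×)²; places V = {2, 3, 5, 7, 11, 13, 17, 19, 29, 31, 37, ∞}.
(a,b)_11: α=1, u≡7; β=1, v≡3 (mod 11); (7|11)=-1, (3|11)=+1; sign (−1)^1·-1^1·+1^1 = +1.
(a,b)_∞: sgn(-6951967)=−, sgn(19635)=+, so +1.
(a,b)_5: α=0, u≡2; β=1, v≡2 (mod 5); (2|5)=-1, (2|5)=-1; sign (−1)^0·-1^1·-1^0 = -1.
(a,b)_31: α=1, u≡18; β=0, v≡23 (mod 31); (18|31)=+1, (23|31)=-1; sign (−1)^0·+1^0·-1^1 = -1.
(a,b)_37: α=1, u≡35; β=0, v≡33 (mod 37); (35|37)=-1, (33|37)=+1; sign (−1)^0·-1^0·+1^1 = +1.
(a,b)_13: α=2, u≡12; β=0, v≡7 (mod 13); (12|13)=+1, (7|13)=-1; sign (−1)^0·+1^0·-1^2 = +1.
(a,b)_29: α=1, u≡20; β=0, v≡3 (mod 29); (20|29)=+1, (3|29)=-1; sign (−1)^0·+1^0·-1^1 = -1.
(a,b)_3: α=0, u≡2; β=3, v≡2 (mod 3); (2|3)=-1, (2|3)=-1; sign (−1)^0·-1^3·-1^0 = -1.
(a,b)_7: α=0, u≡5; β=1, v≡3 (mod 7); (5|7)=-1, (3|7)=-1; sign (−1)^0·-1^1·-1^0 = -1.
(a,b)_2: α=-8, β=-6; u≡1, v≡3 (mod 8); ε(u)ε(v)=0·1, αω(v)=-8·1, βω(u)=-6·0; sum ≡ 0  ⇒  +1.
(a,b)_19: α=1, u≡17; β=0, v≡13 (mod 19); (17|19)=+1, (13|19)=-1; sign (−1)^0·+1^0·-1^1 = -1.
(a,b)_17: α=0, u≡4; β=1, v≡15 (mod 17); (4|17)=+1, (15|17)=+1; sign (−1)^0·+1^1·+1^0 = +1.
|Ram(-6951967, 19635)| = 6, even; anisotropic at {3, 5, 7, 19, 29, 31}.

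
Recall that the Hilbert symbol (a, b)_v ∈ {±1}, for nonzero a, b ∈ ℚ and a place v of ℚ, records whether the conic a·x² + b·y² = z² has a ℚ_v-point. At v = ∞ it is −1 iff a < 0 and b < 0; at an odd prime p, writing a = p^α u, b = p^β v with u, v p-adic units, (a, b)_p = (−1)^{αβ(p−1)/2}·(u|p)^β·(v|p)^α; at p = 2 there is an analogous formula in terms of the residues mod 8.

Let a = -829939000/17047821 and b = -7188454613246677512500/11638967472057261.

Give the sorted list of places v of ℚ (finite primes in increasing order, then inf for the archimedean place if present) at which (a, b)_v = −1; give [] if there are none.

(a, b) ≡ (-3990, -105) mod (ℚ^×)²; places V = {2, 3, 5, 7, 11, 17, 19, 23, 29, 53, ∞}.
(a,b)_11: α=2, u≡5; β=2, v≡4 (mod 11); (5|11)=+1, (4|11)=+1; sign (−1)^0·+1^2·+1^2 = +1.
(a,b)_17: α=-2, u≡3; β=-4, v≡14 (mod 17); (3|17)=-1, (14|17)=-1; sign (−1)^0·-1^-4·-1^-2 = +1.
(a,b)_∞: sgn(-3990)=−, sgn(-105)=−, so -1.
(a,b)_29: α=0, u≡2; β=-2, v≡15 (mod 29); (2|29)=-1, (15|29)=-1; sign (−1)^0·-1^-2·-1^0 = +1.
(a,b)_19: α=3, u≡13; β=8, v≡16 (mod 19); (13|19)=-1, (16|19)=+1; sign (−1)^0·-1^8·+1^3 = +1.
(a,b)_2: α=3, β=2; u≡5, v≡7 (mod 8); ε(u)ε(v)=0·1, αω(v)=3·0, βω(u)=2·1; sum ≡ 0  ⇒  +1.
(a,b)_7: α=-1, u≡1; β=-1, v≡3 (mod 7); (1|7)=+1, (3|7)=-1; sign (−1)^1·+1^-1·-1^-1 = +1.
(a,b)_5: α=3, u≡3; β=5, v≡1 (mod 5); (3|5)=-1, (1|5)=+1; sign (−1)^0·-1^5·+1^3 = -1.
(a,b)_3: α=-1, u≡2; β=-1, v≡1 (mod 3); (2|3)=-1, (1|3)=+1; sign (−1)^1·-1^-1·+1^-1 = +1.
(a,b)_23: α=0, u≡6; β=4, v≡20 (mod 23); (6|23)=+1, (20|23)=-1; sign (−1)^0·+1^4·-1^0 = +1.
(a,b)_53: α=-2, u≡9; β=-4, v≡47 (mod 53); (9|53)=+1, (47|53)=+1; sign (−1)^0·+1^-4·+1^-2 = +1.
(-3990, -105 / ℚ) ramifies at {5, ∞}: a division algebra.

[5, inf]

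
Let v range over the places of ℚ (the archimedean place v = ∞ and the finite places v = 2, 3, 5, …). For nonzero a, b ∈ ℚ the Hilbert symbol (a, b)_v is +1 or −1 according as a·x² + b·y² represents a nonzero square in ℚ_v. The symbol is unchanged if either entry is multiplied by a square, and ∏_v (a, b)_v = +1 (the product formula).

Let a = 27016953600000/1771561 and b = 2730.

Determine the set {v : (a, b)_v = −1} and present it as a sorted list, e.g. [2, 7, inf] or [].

(a, b) ≡ (390, 2730) mod (ℚ^×)²; places V = {2, 3, 5, 7, 11, 13, 47, ∞}.
(a,b)_2: α=11, β=1; u≡3, v≡5 (mod 8); ε(u)ε(v)=1·0, αω(v)=11·1, βω(u)=1·1; sum ≡ 0  ⇒  +1.
(a,b)_5: α=5, u≡2; β=1, v≡1 (mod 5); (2|5)=-1, (1|5)=+1; sign (−1)^0·-1^1·+1^5 = -1.
(a,b)_11: α=-6, u≡1; β=0, v≡2 (mod 11); (1|11)=+1, (2|11)=-1; sign (−1)^0·+1^0·-1^-6 = +1.
(a,b)_3: α=1, u≡1; β=1, v≡1 (mod 3); (1|3)=+1, (1|3)=+1; sign (−1)^1·+1^1·+1^1 = -1.
(a,b)_13: α=1, u≡10; β=1, v≡2 (mod 13); (10|13)=+1, (2|13)=-1; sign (−1)^0·+1^1·-1^1 = -1.
(a,b)_47: α=2, u≡16; β=0, v≡4 (mod 47); (16|47)=+1, (4|47)=+1; sign (−1)^0·+1^0·+1^2 = +1.
(a,b)_7: α=2, u≡3; β=1, v≡5 (mod 7); (3|7)=-1, (5|7)=-1; sign (−1)^0·-1^1·-1^2 = -1.
(a,b)_∞: sgn(390)=+, sgn(2730)=+, so +1.
(390, 2730 / ℚ) ramifies at {3, 5, 7, 13}: a division algebra.

[3, 5, 7, 13]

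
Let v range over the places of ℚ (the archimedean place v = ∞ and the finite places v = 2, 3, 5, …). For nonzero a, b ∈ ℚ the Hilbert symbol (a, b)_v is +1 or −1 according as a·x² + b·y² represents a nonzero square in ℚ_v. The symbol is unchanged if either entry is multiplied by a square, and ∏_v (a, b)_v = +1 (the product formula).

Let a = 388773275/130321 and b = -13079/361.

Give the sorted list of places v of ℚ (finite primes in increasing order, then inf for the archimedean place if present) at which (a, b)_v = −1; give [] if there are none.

(a, b) ≡ (11, -13079) mod (ℚ^×)²; places V = {2, 5, 11, 19, 29, 41, ∞}.
(a,b)_5: α=2, u≡1; β=0, v≡1 (mod 5); (1|5)=+1, (1|5)=+1; sign (−1)^0·+1^0·+1^2 = +1.
(a,b)_∞: sgn(11)=+, sgn(-13079)=−, so +1.
(a,b)_11: α=1, u≡9; β=1, v≡6 (mod 11); (9|11)=+1, (6|11)=-1; sign (−1)^1·+1^1·-1^1 = +1.
(a,b)_2: α=0, β=0; u≡3, v≡1 (mod 8); ε(u)ε(v)=1·0, αω(v)=0·0, βω(u)=0·1; sum ≡ 0  ⇒  +1.
(a,b)_19: α=-4, u≡6; β=-2, v≡12 (mod 19); (6|19)=+1, (12|19)=-1; sign (−1)^0·+1^-2·-1^-4 = +1.
(a,b)_29: α=2, u≡26; β=1, v≡1 (mod 29); (26|29)=-1, (1|29)=+1; sign (−1)^0·-1^1·+1^2 = -1.
(a,b)_41: α=2, u≡14; β=1, v≡4 (mod 41); (14|41)=-1, (4|41)=+1; sign (−1)^0·-1^1·+1^2 = -1.
(11, -13079 / ℚ) ramifies at {29, 41}: a division algebra.

[29, 41]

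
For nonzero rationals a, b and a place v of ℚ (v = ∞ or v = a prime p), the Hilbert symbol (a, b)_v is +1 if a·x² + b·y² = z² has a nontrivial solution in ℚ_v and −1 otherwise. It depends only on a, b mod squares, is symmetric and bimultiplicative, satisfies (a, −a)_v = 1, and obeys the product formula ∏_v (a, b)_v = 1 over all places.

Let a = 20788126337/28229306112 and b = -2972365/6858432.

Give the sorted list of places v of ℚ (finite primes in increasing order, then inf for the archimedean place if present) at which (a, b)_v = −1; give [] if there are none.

Mod squares: a ≡ 119, b ≡ -255. Check v ∈ {∞, 2, 3, 5, 7, 11, 17}.
v=17: a=17^5·(≡12), b=17^3·(≡8) mod 17; (12|17)=-1, (8|17)=+1; (−1)^{5·3·8}·(-1)^3·(+1)^5 = -1.
v=5: a=5^0·(≡1), b=5^1·(≡1) mod 5; (1|5)=+1, (1|5)=+1; (−1)^{0·1·2}·(+1)^1·(+1)^0 = +1.
v=2: v_2(a)=-8, v_2(b)=-6; units ≡ 7, 1 (mod 8); ε·ε+αω+βω = 1·0+-8·0+-6·0 ≡ 0  ⇒  (a,b)_2 = +1.
v=∞: 119 > 0 and -255 < 0  ⇒  (a,b)_∞ = +1.
v=3: a=3^-8·(≡2), b=3^-7·(≡2) mod 3; (2|3)=-1, (2|3)=-1; (−1)^{-8·-7·1}·(-1)^-7·(-1)^-8 = -1.
v=11: a=11^4·(≡3), b=11^2·(≡1) mod 11; (3|11)=+1, (1|11)=+1; (−1)^{4·2·5}·(+1)^2·(+1)^4 = +1.
v=7: a=7^-5·(≡6), b=7^-2·(≡1) mod 7; (6|7)=-1, (1|7)=+1; (−1)^{-5·-2·3}·(-1)^-2·(+1)^-5 = +1.
Ram(119, -255) = {3, 17}; no ℚ_3-point on the conic.

[3, 17]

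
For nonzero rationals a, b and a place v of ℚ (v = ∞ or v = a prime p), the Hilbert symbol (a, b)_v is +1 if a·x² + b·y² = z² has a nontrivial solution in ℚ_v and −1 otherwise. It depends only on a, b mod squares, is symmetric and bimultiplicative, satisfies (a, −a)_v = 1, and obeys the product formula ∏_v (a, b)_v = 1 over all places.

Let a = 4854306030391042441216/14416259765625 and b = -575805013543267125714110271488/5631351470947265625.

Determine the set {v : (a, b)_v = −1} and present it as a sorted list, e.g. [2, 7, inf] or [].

[2, 11]

(a, b) ≡ (2431, -77) mod (ℚ^×)²; places V = {2, 3, 5, 7, 11, 13, 17, 19, ∞}.
(a,b)_7: α=8, u≡2; β=11, v≡6 (mod 7); (2|7)=+1, (6|7)=-1; sign (−1)^0·+1^11·-1^8 = +1.
(a,b)_17: α=1, u≡5; β=4, v≡15 (mod 17); (5|17)=-1, (15|17)=+1; sign (−1)^0·-1^4·+1^1 = +1.
(a,b)_11: α=5, u≡1; β=9, v≡9 (mod 11); (1|11)=+1, (9|11)=+1; sign (−1)^1·+1^9·+1^5 = -1.
(a,b)_3: α=-10, u≡1; β=-10, v≡1 (mod 3); (1|3)=+1, (1|3)=+1; sign (−1)^0·+1^-10·+1^-10 = +1.
(a,b)_2: α=16, β=12; u≡7, v≡3 (mod 8); ε(u)ε(v)=1·1, αω(v)=16·1, βω(u)=12·0; sum ≡ 1  ⇒  -1.
(a,b)_∞: sgn(2431)=+, sgn(-77)=−, so +1.
(a,b)_19: α=2, u≡12; β=2, v≡2 (mod 19); (12|19)=-1, (2|19)=-1; sign (−1)^0·-1^2·-1^2 = +1.
(a,b)_5: α=-12, u≡4; β=-20, v≡3 (mod 5); (4|5)=+1, (3|5)=-1; sign (−1)^0·+1^-20·-1^-12 = +1.
(a,b)_13: α=1, u≡8; β=0, v≡1 (mod 13); (8|13)=-1, (1|13)=+1; sign (−1)^0·-1^0·+1^1 = +1.
Ram(2431, -77) = {2, 11}; no ℚ_2-point on the conic.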